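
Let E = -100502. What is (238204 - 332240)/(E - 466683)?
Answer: 94036/567185 ≈ 0.16579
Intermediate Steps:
(238204 - 332240)/(E - 466683) = (238204 - 332240)/(-100502 - 466683) = -94036/(-567185) = -94036*(-1/567185) = 94036/567185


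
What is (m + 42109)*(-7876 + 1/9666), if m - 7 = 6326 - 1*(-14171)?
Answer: -176544113385/358 ≈ -4.9314e+8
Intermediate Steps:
m = 20504 (m = 7 + (6326 - 1*(-14171)) = 7 + (6326 + 14171) = 7 + 20497 = 20504)
(m + 42109)*(-7876 + 1/9666) = (20504 + 42109)*(-7876 + 1/9666) = 62613*(-7876 + 1/9666) = 62613*(-76129415/9666) = -176544113385/358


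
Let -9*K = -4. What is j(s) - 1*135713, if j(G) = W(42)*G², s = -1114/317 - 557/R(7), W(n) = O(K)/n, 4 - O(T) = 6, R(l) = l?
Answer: -14067147093742/103403181 ≈ -1.3604e+5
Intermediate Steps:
K = 4/9 (K = -⅑*(-4) = 4/9 ≈ 0.44444)
O(T) = -2 (O(T) = 4 - 1*6 = 4 - 6 = -2)
W(n) = -2/n
s = -184367/2219 (s = -1114/317 - 557/7 = -184367/2219 ≈ -83.086)
j(G) = -G²/21 (j(G) = (-2/42)*G² = (-2*1/42)*G² = -G²/21)
j(s) - 1*135713 = -(-184367/2219)²/21 - 1*135713 = -1/21*33991190689/4923961 - 135713 = -33991190689/103403181 - 135713 = -14067147093742/103403181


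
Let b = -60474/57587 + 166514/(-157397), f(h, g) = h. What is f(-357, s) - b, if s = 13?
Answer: -3216748043027/9064021039 ≈ -354.89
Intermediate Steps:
b = -19107467896/9064021039 (b = -60474*1/57587 + 166514*(-1/157397) = -60474/57587 - 166514/157397 = -19107467896/9064021039 ≈ -2.1081)
f(-357, s) - b = -357 - 1*(-19107467896/9064021039) = -357 + 19107467896/9064021039 = -3216748043027/9064021039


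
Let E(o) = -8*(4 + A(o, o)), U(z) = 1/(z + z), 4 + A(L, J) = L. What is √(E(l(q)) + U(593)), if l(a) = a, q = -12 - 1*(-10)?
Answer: √22506722/1186 ≈ 4.0001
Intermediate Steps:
A(L, J) = -4 + L
q = -2 (q = -12 + 10 = -2)
U(z) = 1/(2*z)
E(o) = -8*o (E(o) = -8*(4 + (-4 + o)) = -8*o)
√(E(l(q)) + U(593)) = √(-8*(-2) + (½)/593) = √(16 + (½)*(1/593)) = √(16 + 1/1186) = √(18977/1186) = √22506722/1186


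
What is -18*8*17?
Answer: -2448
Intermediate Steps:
-18*8*17 = -9*16*17 = -144*17 = -2448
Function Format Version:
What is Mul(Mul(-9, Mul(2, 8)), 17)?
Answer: -2448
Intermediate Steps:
Mul(Mul(-9, Mul(2, 8)), 17) = Mul(Mul(-9, 16), 17) = Mul(-144, 17) = -2448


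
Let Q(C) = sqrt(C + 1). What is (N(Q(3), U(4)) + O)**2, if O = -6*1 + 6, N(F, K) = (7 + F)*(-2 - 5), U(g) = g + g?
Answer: 3969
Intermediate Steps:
Q(C) = sqrt(1 + C)
U(g) = 2*g
N(F, K) = -49 - 7*F (N(F, K) = (7 + F)*(-7) = -49 - 7*F)
O = 0 (O = -6 + 6 = 0)
(N(Q(3), U(4)) + O)**2 = ((-49 - 7*sqrt(1 + 3)) + 0)**2 = ((-49 - 7*sqrt(4)) + 0)**2 = ((-49 - 7*2) + 0)**2 = ((-49 - 14) + 0)**2 = (-63 + 0)**2 = (-63)**2 = 3969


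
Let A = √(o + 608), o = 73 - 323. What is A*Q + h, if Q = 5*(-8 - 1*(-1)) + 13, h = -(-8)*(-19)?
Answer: -152 - 22*√358 ≈ -568.26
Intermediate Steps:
o = -250
h = -152 (h = -8*19 = -152)
A = √358 (A = √(-250 + 608) = √358 ≈ 18.921)
Q = -22 (Q = 5*(-8 + 1) + 13 = 5*(-7) + 13 = -35 + 13 = -22)
A*Q + h = √358*(-22) - 152 = -22*√358 - 152 = -152 - 22*√358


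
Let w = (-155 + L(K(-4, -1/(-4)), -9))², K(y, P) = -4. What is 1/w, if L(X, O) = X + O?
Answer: 1/28224 ≈ 3.5431e-5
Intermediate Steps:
L(X, O) = O + X
w = 28224 (w = (-155 + (-9 - 4))² = (-155 - 13)² = (-168)² = 28224)
1/w = 1/28224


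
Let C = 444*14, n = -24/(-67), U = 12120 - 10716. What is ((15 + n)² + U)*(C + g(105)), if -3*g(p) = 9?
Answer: 45736359561/4489 ≈ 1.0189e+7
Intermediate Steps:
U = 1404
g(p) = -3 (g(p) = -⅓*9 = -3)
n = 24/67 (n = -24*(-1/67) = 24/67 ≈ 0.35821)
C = 6216
((15 + n)² + U)*(C + g(105)) = ((15 + 24/67)² + 1404)*(6216 - 3) = ((1029/67)² + 1404)*6213 = (1058841/4489 + 1404)*6213 = (7361397/4489)*6213 = 45736359561/4489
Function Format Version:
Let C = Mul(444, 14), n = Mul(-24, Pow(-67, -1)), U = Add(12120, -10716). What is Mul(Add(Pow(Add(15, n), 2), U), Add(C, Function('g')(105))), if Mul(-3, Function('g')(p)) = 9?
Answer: Rational(45736359561, 4489) ≈ 1.0189e+7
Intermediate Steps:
U = 1404
Function('g')(p) = -3 (Function('g')(p) = Mul(Rational(-1, 3), 9) = -3)
n = Rational(24, 67) (n = Mul(-24, Rational(-1, 67)) = Rational(24, 67) ≈ 0.35821)
C = 6216
Mul(Add(Pow(Add(15, n), 2), U), Add(C, Function('g')(105))) = Mul(Add(Pow(Add(15, Rational(24, 67)), 2), 1404), Add(6216, -3)) = Mul(Add(Pow(Rational(1029, 67), 2), 1404), 6213) = Mul(Add(Rational(1058841, 4489), 1404), 6213) = Mul(Rational(7361397, 4489), 6213) = Rational(45736359561, 4489)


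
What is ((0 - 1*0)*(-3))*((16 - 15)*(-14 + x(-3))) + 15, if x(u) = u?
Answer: 15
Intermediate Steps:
((0 - 1*0)*(-3))*((16 - 15)*(-14 + x(-3))) + 15 = ((0 - 1*0)*(-3))*((16 - 15)*(-14 - 3)) + 15 = ((0 + 0)*(-3))*(1*(-17)) + 15 = (0*(-3))*(-17) + 15 = 0*(-17) + 15 = 0 + 15 = 15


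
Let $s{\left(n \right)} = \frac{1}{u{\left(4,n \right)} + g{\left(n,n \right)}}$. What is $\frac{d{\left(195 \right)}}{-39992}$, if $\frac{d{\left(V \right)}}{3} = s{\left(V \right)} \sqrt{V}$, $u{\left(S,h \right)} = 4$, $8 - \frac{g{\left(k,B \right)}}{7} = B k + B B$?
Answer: $\frac{\sqrt{195}}{7095780560} \approx 1.968 \cdot 10^{-9}$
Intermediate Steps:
$g{\left(k,B \right)} = 56 - 7 B^{2} - 7 B k$ ($g{\left(k,B \right)} = 56 - 7 \left(B k + B B\right) = 56 - 7 \left(B k + B^{2}\right) = 56 - 7 \left(B^{2} + B k\right) = 56 - \left(7 B^{2} + 7 B k\right) = 56 - 7 B^{2} - 7 B k$)
$s{\left(n \right)} = \frac{1}{60 - 14 n^{2}}$ ($s{\left(n \right)} = \frac{1}{4 - \left(-56 + 7 n^{2} + 7 n n\right)} = \frac{1}{4 - \left(-56 + 14 n^{2}\right)} = \frac{1}{60 - 14 n^{2}}$)
$d{\left(V \right)} = - \frac{3 \sqrt{V}}{-60 + 14 V^{2}}$ ($d{\left(V \right)} = 3 - \frac{1}{-60 + 14 V^{2}} \sqrt{V} = 3 \left(- \frac{\sqrt{V}}{-60 + 14 V^{2}}\right) = - \frac{3 \sqrt{V}}{-60 + 14 V^{2}}$)
$\frac{d{\left(195 \right)}}{-39992} = \frac{\left(-3\right) \sqrt{195} \frac{1}{-60 + 14 \cdot 195^{2}}}{-39992} = - \frac{3 \sqrt{195}}{-60 + 14 \cdot 38025} \left(- \frac{1}{39992}\right) = - \frac{3 \sqrt{195}}{-60 + 532350} \left(- \frac{1}{39992}\right) = - \frac{3 \sqrt{195}}{532290} \left(- \frac{1}{39992}\right) = \left(-3\right) \sqrt{195} \cdot \frac{1}{532290} \left(- \frac{1}{39992}\right) = - \frac{\sqrt{195}}{177430} \left(- \frac{1}{39992}\right) = \frac{\sqrt{195}}{7095780560}$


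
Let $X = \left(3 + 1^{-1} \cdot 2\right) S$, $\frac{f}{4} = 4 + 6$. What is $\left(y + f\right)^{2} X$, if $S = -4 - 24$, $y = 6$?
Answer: $-296240$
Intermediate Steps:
$S = -28$ ($S = -4 - 24 = -28$)
$f = 40$ ($f = 4 \left(4 + 6\right) = 4 \cdot 10 = 40$)
$X = -140$ ($X = \left(3 + 1^{-1} \cdot 2\right) \left(-28\right) = \left(3 + 1 \cdot 2\right) \left(-28\right) = \left(3 + 2\right) \left(-28\right) = 5 \left(-28\right) = -140$)
$\left(y + f\right)^{2} X = \left(6 + 40\right)^{2} \left(-140\right) = 46^{2} \left(-140\right) = 2116 \left(-140\right) = -296240$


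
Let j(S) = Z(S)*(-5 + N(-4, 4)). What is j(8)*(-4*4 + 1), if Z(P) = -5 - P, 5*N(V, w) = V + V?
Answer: -1287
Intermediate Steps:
N(V, w) = 2*V/5 (N(V, w) = (V + V)/5 = (2*V)/5 = 2*V/5)
j(S) = 33 + 33*S/5 (j(S) = (-5 - S)*(-5 + (⅖)*(-4)) = (-5 - S)*(-5 - 8/5) = (-5 - S)*(-33/5) = 33 + 33*S/5)
j(8)*(-4*4 + 1) = (33 + (33/5)*8)*(-4*4 + 1) = (33 + 264/5)*(-16 + 1) = (429/5)*(-15) = -1287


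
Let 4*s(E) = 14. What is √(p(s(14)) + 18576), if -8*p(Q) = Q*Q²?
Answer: √1188521/8 ≈ 136.27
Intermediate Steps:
s(E) = 7/2 (s(E) = (¼)*14 = 7/2)
p(Q) = -Q³/8 (p(Q) = -Q*Q²/8 = -Q³/8)
√(p(s(14)) + 18576) = √(-(7/2)³/8 + 18576) = √(-⅛*343/8 + 18576) = √(-343/64 + 18576) = √(1188521/64) = √1188521/8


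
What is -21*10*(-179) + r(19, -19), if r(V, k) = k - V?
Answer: 37552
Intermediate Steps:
-21*10*(-179) + r(19, -19) = -21*10*(-179) + (-19 - 1*19) = -210*(-179) + (-19 - 19) = 37590 - 38 = 37552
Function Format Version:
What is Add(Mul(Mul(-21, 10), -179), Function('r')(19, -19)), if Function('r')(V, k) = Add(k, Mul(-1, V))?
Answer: 37552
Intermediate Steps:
Add(Mul(Mul(-21, 10), -179), Function('r')(19, -19)) = Add(Mul(Mul(-21, 10), -179), Add(-19, Mul(-1, 19))) = Add(Mul(-210, -179), Add(-19, -19)) = Add(37590, -38) = 37552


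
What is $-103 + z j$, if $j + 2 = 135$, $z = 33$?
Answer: $4286$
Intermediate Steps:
$j = 133$ ($j = -2 + 135 = 133$)
$-103 + z j = -103 + 33 \cdot 133 = -103 + 4389 = 4286$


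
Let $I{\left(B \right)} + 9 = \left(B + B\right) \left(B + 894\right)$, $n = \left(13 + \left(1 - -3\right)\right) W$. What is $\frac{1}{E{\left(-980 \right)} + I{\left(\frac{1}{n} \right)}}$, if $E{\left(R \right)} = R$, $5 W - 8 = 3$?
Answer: $- \frac{34969}{32912511} \approx -0.0010625$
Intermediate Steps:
$W = \frac{11}{5}$ ($W = \frac{8}{5} + \frac{1}{5} \cdot 3 = \frac{8}{5} + \frac{3}{5} = \frac{11}{5} \approx 2.2$)
$n = \frac{187}{5}$ ($n = \left(13 + \left(1 - -3\right)\right) \frac{11}{5} = \left(13 + \left(1 + 3\right)\right) \frac{11}{5} = \left(13 + 4\right) \frac{11}{5} = 17 \cdot \frac{11}{5} = \frac{187}{5} \approx 37.4$)
$I{\left(B \right)} = -9 + 2 B \left(894 + B\right)$ ($I{\left(B \right)} = -9 + \left(B + B\right) \left(B + 894\right) = -9 + 2 B \left(894 + B\right)$)
$\frac{1}{E{\left(-980 \right)} + I{\left(\frac{1}{n} \right)}} = \frac{1}{-980 + \left(-9 + 2 \left(\frac{1}{\frac{187}{5}}\right)^{2} + \frac{1788}{\frac{187}{5}}\right)} = \frac{1}{-980 + \left(-9 + 2 \left(\frac{5}{187}\right)^{2} + 1788 \cdot \frac{5}{187}\right)} = \frac{1}{-980 + \left(-9 + 2 \cdot \frac{25}{34969} + \frac{8940}{187}\right)} = \frac{1}{-980 + \left(-9 + \frac{50}{34969} + \frac{8940}{187}\right)} = \frac{1}{-980 + \frac{1357109}{34969}} = \frac{1}{- \frac{32912511}{34969}} = - \frac{34969}{32912511}$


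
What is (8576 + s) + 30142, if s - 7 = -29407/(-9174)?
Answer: 355292557/9174 ≈ 38728.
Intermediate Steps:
s = 93625/9174 (s = 7 - 29407/(-9174) = 7 - 29407*(-1/9174) = 7 + 29407/9174 = 93625/9174 ≈ 10.205)
(8576 + s) + 30142 = (8576 + 93625/9174) + 30142 = 78769849/9174 + 30142 = 355292557/9174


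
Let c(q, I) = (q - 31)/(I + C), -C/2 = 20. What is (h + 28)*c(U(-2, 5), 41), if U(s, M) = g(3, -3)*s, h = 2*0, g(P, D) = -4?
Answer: -644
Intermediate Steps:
C = -40 (C = -2*20 = -40)
h = 0
U(s, M) = -4*s
c(q, I) = (-31 + q)/(-40 + I) (c(q, I) = (q - 31)/(I - 40) = (-31 + q)/(-40 + I))
(h + 28)*c(U(-2, 5), 41) = (0 + 28)*((-31 - 4*(-2))/(-40 + 41)) = 28*((-31 + 8)/1) = 28*(1*(-23)) = 28*(-23) = -644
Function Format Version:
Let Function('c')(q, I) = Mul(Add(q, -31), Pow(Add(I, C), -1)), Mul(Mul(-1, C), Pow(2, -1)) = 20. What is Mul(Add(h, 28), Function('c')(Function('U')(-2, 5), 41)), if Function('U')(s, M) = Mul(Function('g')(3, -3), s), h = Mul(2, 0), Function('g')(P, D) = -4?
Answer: -644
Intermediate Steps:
C = -40 (C = Mul(-2, 20) = -40)
h = 0
Function('U')(s, M) = Mul(-4, s)
Function('c')(q, I) = Mul(Pow(Add(-40, I), -1), Add(-31, q)) (Function('c')(q, I) = Mul(Add(q, -31), Pow(Add(I, -40), -1)) = Mul(Add(-31, q), Pow(Add(-40, I), -1)) = Mul(Pow(Add(-40, I), -1), Add(-31, q)))
Mul(Add(h, 28), Function('c')(Function('U')(-2, 5), 41)) = Mul(Add(0, 28), Mul(Pow(Add(-40, 41), -1), Add(-31, Mul(-4, -2)))) = Mul(28, Mul(Pow(1, -1), Add(-31, 8))) = Mul(28, Mul(1, -23)) = Mul(28, -23) = -644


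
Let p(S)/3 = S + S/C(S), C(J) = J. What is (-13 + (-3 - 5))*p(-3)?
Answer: 126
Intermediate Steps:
p(S) = 3 + 3*S (p(S) = 3*(S + S/S) = 3*(S + 1) = 3*(1 + S) = 3 + 3*S)
(-13 + (-3 - 5))*p(-3) = (-13 + (-3 - 5))*(3 + 3*(-3)) = (-13 - 8)*(3 - 9) = -21*(-6) = 126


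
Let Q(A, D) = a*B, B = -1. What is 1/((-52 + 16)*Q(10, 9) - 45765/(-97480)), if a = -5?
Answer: -19496/3500127 ≈ -0.0055701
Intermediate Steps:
Q(A, D) = 5 (Q(A, D) = -5*(-1) = 5)
1/((-52 + 16)*Q(10, 9) - 45765/(-97480)) = 1/((-52 + 16)*5 - 45765/(-97480)) = 1/(-36*5 - 45765*(-1/97480)) = 1/(-180 + 9153/19496) = 1/(-3500127/19496) = -19496/3500127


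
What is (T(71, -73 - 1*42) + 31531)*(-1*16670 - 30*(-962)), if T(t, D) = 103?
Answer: 385618460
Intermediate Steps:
(T(71, -73 - 1*42) + 31531)*(-1*16670 - 30*(-962)) = (103 + 31531)*(-1*16670 - 30*(-962)) = 31634*(-16670 + 28860) = 31634*12190 = 385618460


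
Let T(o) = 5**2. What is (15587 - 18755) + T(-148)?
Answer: -3143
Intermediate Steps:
T(o) = 25
(15587 - 18755) + T(-148) = (15587 - 18755) + 25 = -3168 + 25 = -3143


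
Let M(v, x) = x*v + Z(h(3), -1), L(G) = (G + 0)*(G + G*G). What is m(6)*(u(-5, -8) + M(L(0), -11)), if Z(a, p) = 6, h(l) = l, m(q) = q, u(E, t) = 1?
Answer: 42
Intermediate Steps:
L(G) = G*(G + G**2)
M(v, x) = 6 + v*x (M(v, x) = x*v + 6 = v*x + 6 = 6 + v*x)
m(6)*(u(-5, -8) + M(L(0), -11)) = 6*(1 + (6 + (0**2*(1 + 0))*(-11))) = 6*(1 + (6 + (0*1)*(-11))) = 6*(1 + (6 + 0*(-11))) = 6*(1 + (6 + 0)) = 6*(1 + 6) = 6*7 = 42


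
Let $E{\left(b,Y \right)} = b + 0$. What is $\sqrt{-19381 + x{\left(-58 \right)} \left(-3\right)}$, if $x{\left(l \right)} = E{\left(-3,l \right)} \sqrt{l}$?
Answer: $\sqrt{-19381 + 9 i \sqrt{58}} \approx 0.246 + 139.22 i$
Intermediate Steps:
$E{\left(b,Y \right)} = b$
$x{\left(l \right)} = - 3 \sqrt{l}$
$\sqrt{-19381 + x{\left(-58 \right)} \left(-3\right)} = \sqrt{-19381 + - 3 \sqrt{-58} \left(-3\right)} = \sqrt{-19381 + - 3 i \sqrt{58} \left(-3\right)} = \sqrt{-19381 + 9 i \sqrt{58}}$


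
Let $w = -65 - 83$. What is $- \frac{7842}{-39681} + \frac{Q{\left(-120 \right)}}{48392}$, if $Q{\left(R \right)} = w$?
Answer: $\frac{31134773}{160020246} \approx 0.19457$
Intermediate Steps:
$w = -148$
$Q{\left(R \right)} = -148$
$- \frac{7842}{-39681} + \frac{Q{\left(-120 \right)}}{48392} = - \frac{7842}{-39681} - \frac{148}{48392} = \left(-7842\right) \left(- \frac{1}{39681}\right) - \frac{37}{12098} = \frac{2614}{13227} - \frac{37}{12098} = \frac{31134773}{160020246}$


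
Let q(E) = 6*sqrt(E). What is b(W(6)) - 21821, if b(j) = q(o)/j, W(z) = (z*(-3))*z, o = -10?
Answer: -21821 - I*sqrt(10)/18 ≈ -21821.0 - 0.17568*I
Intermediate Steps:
W(z) = -3*z**2 (W(z) = (-3*z)*z = -3*z**2)
b(j) = 6*I*sqrt(10)/j (b(j) = (6*sqrt(-10))/j = (6*(I*sqrt(10)))/j = (6*I*sqrt(10))/j = 6*I*sqrt(10)/j)
b(W(6)) - 21821 = 6*I*sqrt(10)/((-3*6**2)) - 21821 = 6*I*sqrt(10)/((-3*36)) - 21821 = 6*I*sqrt(10)/(-108) - 21821 = 6*I*sqrt(10)*(-1/108) - 21821 = -I*sqrt(10)/18 - 21821 = -21821 - I*sqrt(10)/18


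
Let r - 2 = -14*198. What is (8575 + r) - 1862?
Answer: 3943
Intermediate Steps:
r = -2770 (r = 2 - 14*198 = 2 - 2772 = -2770)
(8575 + r) - 1862 = (8575 - 2770) - 1862 = 5805 - 1862 = 3943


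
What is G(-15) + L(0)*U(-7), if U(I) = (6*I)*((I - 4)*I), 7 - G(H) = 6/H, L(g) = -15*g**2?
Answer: 37/5 ≈ 7.4000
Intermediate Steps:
G(H) = 7 - 6/H
U(I) = 6*I**2*(-4 + I) (U(I) = (6*I)*((-4 + I)*I) = (6*I)*(I*(-4 + I)) = 6*I**2*(-4 + I))
G(-15) + L(0)*U(-7) = (7 - 6/(-15)) + (-15*0**2)*(6*(-7)**2*(-4 - 7)) = (7 - 6*(-1/15)) + (-15*0)*(6*49*(-11)) = (7 + 2/5) + 0*(-3234) = 37/5 + 0 = 37/5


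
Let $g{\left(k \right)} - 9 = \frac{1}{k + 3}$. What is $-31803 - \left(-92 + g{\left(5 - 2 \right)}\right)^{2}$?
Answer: $- \frac{1391917}{36} \approx -38664.0$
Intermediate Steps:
$g{\left(k \right)} = 9 + \frac{1}{3 + k}$ ($g{\left(k \right)} = 9 + \frac{1}{k + 3} = 9 + \frac{1}{3 + k}$)
$-31803 - \left(-92 + g{\left(5 - 2 \right)}\right)^{2} = -31803 - \left(-92 + \frac{28 + 9 \left(5 - 2\right)}{3 + \left(5 - 2\right)}\right)^{2} = -31803 - \left(-92 + \frac{28 + 9 \cdot 3}{3 + 3}\right)^{2} = -31803 - \left(-92 + \frac{28 + 27}{6}\right)^{2} = -31803 - \left(-92 + \frac{1}{6} \cdot 55\right)^{2} = -31803 - \left(-92 + \frac{55}{6}\right)^{2} = -31803 - \left(- \frac{497}{6}\right)^{2} = -31803 - \frac{247009}{36} = - \frac{1391917}{36}$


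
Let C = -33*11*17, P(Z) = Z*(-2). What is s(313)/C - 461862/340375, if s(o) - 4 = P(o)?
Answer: -2638437152/2100454125 ≈ -1.2561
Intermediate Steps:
P(Z) = -2*Z
s(o) = 4 - 2*o
C = -6171 (C = -363*17 = -6171)
s(313)/C - 461862/340375 = (4 - 2*313)/(-6171) - 461862/340375 = (4 - 626)*(-1/6171) - 461862*1/340375 = -622*(-1/6171) - 461862/340375 = 622/6171 - 461862/340375 = -2638437152/2100454125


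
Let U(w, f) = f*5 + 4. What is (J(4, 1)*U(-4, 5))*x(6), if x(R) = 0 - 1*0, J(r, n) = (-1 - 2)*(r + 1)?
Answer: 0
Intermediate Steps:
J(r, n) = -3 - 3*r (J(r, n) = -3*(1 + r) = -3 - 3*r)
U(w, f) = 4 + 5*f (U(w, f) = 5*f + 4 = 4 + 5*f)
x(R) = 0 (x(R) = 0 + 0 = 0)
(J(4, 1)*U(-4, 5))*x(6) = ((-3 - 3*4)*(4 + 5*5))*0 = ((-3 - 12)*(4 + 25))*0 = -15*29*0 = -435*0 = 0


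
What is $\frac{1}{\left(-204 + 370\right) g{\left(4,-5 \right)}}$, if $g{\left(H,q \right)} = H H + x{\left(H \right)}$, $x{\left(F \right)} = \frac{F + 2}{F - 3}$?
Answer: $\frac{1}{3652} \approx 0.00027382$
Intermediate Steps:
$x{\left(F \right)} = \frac{2 + F}{-3 + F}$
$g{\left(H,q \right)} = H^{2} + \frac{2 + H}{-3 + H}$ ($g{\left(H,q \right)} = H H + \frac{2 + H}{-3 + H} = H^{2} + \frac{2 + H}{-3 + H}$)
$\frac{1}{\left(-204 + 370\right) g{\left(4,-5 \right)}} = \frac{1}{\left(-204 + 370\right) \frac{2 + 4 + 4^{2} \left(-3 + 4\right)}{-3 + 4}} = \frac{1}{166 \frac{2 + 4 + 16 \cdot 1}{1}} = \frac{1}{166 \cdot 1 \left(2 + 4 + 16\right)} = \frac{1}{166 \cdot 1 \cdot 22} = \frac{1}{166 \cdot 22} = \frac{1}{166} \cdot \frac{1}{22} = \frac{1}{3652}$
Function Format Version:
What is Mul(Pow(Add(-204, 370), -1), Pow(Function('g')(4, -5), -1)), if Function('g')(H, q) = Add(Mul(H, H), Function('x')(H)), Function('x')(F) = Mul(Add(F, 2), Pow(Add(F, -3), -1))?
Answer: Rational(1, 3652) ≈ 0.00027382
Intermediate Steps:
Function('x')(F) = Mul(Pow(Add(-3, F), -1), Add(2, F)) (Function('x')(F) = Mul(Add(2, F), Pow(Add(-3, F), -1)) = Mul(Pow(Add(-3, F), -1), Add(2, F)))
Function('g')(H, q) = Add(Pow(H, 2), Mul(Pow(Add(-3, H), -1), Add(2, H))) (Function('g')(H, q) = Add(Mul(H, H), Mul(Pow(Add(-3, H), -1), Add(2, H))) = Add(Pow(H, 2), Mul(Pow(Add(-3, H), -1), Add(2, H))))
Mul(Pow(Add(-204, 370), -1), Pow(Function('g')(4, -5), -1)) = Mul(Pow(Add(-204, 370), -1), Pow(Mul(Pow(Add(-3, 4), -1), Add(2, 4, Mul(Pow(4, 2), Add(-3, 4)))), -1)) = Mul(Pow(166, -1), Pow(Mul(Pow(1, -1), Add(2, 4, Mul(16, 1))), -1)) = Mul(Rational(1, 166), Pow(Mul(1, Add(2, 4, 16)), -1)) = Mul(Rational(1, 166), Pow(Mul(1, 22), -1)) = Mul(Rational(1, 166), Pow(22, -1)) = Mul(Rational(1, 166), Rational(1, 22)) = Rational(1, 3652)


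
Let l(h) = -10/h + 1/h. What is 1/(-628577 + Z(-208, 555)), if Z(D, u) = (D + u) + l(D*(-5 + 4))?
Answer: -208/130671849 ≈ -1.5918e-6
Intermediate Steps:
l(h) = -9/h (l(h) = -10/h + 1/h = -9/h)
Z(D, u) = D + u + 9/D (Z(D, u) = (D + u) - 9*1/(D*(-5 + 4)) = (D + u) - 9*(-1/D) = (D + u) - (-9)/D = (D + u) + 9/D = D + u + 9/D)
1/(-628577 + Z(-208, 555)) = 1/(-628577 + (-208 + 555 + 9/(-208))) = 1/(-628577 + (-208 + 555 + 9*(-1/208))) = 1/(-628577 + (-208 + 555 - 9/208)) = 1/(-628577 + 72167/208) = 1/(-130671849/208) = -208/130671849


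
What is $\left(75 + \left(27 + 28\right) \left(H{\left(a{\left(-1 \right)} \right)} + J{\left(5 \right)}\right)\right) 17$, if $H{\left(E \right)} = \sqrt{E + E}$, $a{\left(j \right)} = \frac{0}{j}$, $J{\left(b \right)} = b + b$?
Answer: $10625$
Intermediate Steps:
$J{\left(b \right)} = 2 b$
$a{\left(j \right)} = 0$
$H{\left(E \right)} = \sqrt{2} \sqrt{E}$ ($H{\left(E \right)} = \sqrt{2 E} = \sqrt{2} \sqrt{E}$)
$\left(75 + \left(27 + 28\right) \left(H{\left(a{\left(-1 \right)} \right)} + J{\left(5 \right)}\right)\right) 17 = \left(75 + \left(27 + 28\right) \left(\sqrt{2} \sqrt{0} + 2 \cdot 5\right)\right) 17 = \left(75 + 55 \left(\sqrt{2} \cdot 0 + 10\right)\right) 17 = \left(75 + 55 \left(0 + 10\right)\right) 17 = \left(75 + 55 \cdot 10\right) 17 = \left(75 + 550\right) 17 = 625 \cdot 17 = 10625$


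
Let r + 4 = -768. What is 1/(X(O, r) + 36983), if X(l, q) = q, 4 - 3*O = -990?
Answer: 1/36211 ≈ 2.7616e-5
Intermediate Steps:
r = -772 (r = -4 - 768 = -772)
O = 994/3 (O = 4/3 - ⅓*(-990) = 4/3 + 330 = 994/3 ≈ 331.33)
1/(X(O, r) + 36983) = 1/(-772 + 36983) = 1/36211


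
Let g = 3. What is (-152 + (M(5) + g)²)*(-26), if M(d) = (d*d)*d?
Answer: -422032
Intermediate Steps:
M(d) = d³ (M(d) = d²*d = d³)
(-152 + (M(5) + g)²)*(-26) = (-152 + (5³ + 3)²)*(-26) = (-152 + (125 + 3)²)*(-26) = (-152 + 128²)*(-26) = (-152 + 16384)*(-26) = 16232*(-26) = -422032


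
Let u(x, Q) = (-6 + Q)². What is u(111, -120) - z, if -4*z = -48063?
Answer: 15441/4 ≈ 3860.3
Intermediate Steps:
z = 48063/4 (z = -¼*(-48063) = 48063/4 ≈ 12016.)
u(111, -120) - z = (-6 - 120)² - 1*48063/4 = (-126)² - 48063/4 = 15876 - 48063/4 = 15441/4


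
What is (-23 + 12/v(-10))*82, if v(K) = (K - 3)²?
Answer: -317750/169 ≈ -1880.2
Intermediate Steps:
v(K) = (-3 + K)²
(-23 + 12/v(-10))*82 = (-23 + 12/((-3 - 10)²))*82 = (-23 + 12/((-13)²))*82 = (-23 + 12/169)*82 = -3875/169*82 = -317750/169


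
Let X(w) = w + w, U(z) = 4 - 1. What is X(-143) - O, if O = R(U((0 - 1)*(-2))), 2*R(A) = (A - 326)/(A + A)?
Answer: -3109/12 ≈ -259.08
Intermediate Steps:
U(z) = 3
R(A) = (-326 + A)/(4*A) (R(A) = ((A - 326)/(A + A))/2 = ((-326 + A)/((2*A)))/2 = ((-326 + A)*(1/(2*A)))/2 = ((-326 + A)/(2*A))/2 = (-326 + A)/(4*A))
X(w) = 2*w
O = -323/12 (O = (¼)*(-326 + 3)/3 = (¼)*(⅓)*(-323) = -323/12 ≈ -26.917)
X(-143) - O = 2*(-143) - 1*(-323/12) = -286 + 323/12 = -3109/12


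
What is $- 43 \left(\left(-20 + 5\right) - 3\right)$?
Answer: $774$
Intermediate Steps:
$- 43 \left(\left(-20 + 5\right) - 3\right) = - 43 \left(-15 - 3\right) = \left(-43\right) \left(-18\right) = 774$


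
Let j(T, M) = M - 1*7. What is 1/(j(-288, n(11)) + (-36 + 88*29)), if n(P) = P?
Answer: 1/2520 ≈ 0.00039683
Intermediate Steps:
j(T, M) = -7 + M (j(T, M) = M - 7 = -7 + M)
1/(j(-288, n(11)) + (-36 + 88*29)) = 1/((-7 + 11) + (-36 + 88*29)) = 1/(4 + (-36 + 2552)) = 1/(4 + 2516) = 1/2520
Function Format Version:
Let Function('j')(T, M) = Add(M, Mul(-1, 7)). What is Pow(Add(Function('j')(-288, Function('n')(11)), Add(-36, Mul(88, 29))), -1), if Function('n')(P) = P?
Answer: Rational(1, 2520) ≈ 0.00039683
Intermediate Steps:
Function('j')(T, M) = Add(-7, M) (Function('j')(T, M) = Add(M, -7) = Add(-7, M))
Pow(Add(Function('j')(-288, Function('n')(11)), Add(-36, Mul(88, 29))), -1) = Pow(Add(Add(-7, 11), Add(-36, Mul(88, 29))), -1) = Pow(Add(4, Add(-36, 2552)), -1) = Pow(Add(4, 2516), -1) = Pow(2520, -1) = Rational(1, 2520)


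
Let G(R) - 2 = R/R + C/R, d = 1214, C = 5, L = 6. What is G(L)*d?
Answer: 13961/3 ≈ 4653.7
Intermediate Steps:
G(R) = 3 + 5/R (G(R) = 2 + (R/R + 5/R) = 2 + (1 + 5/R) = 3 + 5/R)
G(L)*d = (3 + 5/6)*1214 = (3 + 5*(⅙))*1214 = (3 + ⅚)*1214 = (23/6)*1214 = 13961/3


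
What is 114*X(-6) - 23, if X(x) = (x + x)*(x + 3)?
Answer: 4081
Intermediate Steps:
X(x) = 2*x*(3 + x) (X(x) = (2*x)*(3 + x) = 2*x*(3 + x))
114*X(-6) - 23 = 114*(2*(-6)*(3 - 6)) - 23 = 114*(2*(-6)*(-3)) - 23 = 114*36 - 23 = 4104 - 23 = 4081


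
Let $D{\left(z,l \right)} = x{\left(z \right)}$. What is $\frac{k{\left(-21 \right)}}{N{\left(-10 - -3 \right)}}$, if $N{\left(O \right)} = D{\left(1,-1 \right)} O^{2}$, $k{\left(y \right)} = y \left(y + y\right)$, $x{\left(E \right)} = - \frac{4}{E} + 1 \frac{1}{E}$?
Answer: $-6$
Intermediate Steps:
$x{\left(E \right)} = - \frac{3}{E}$ ($x{\left(E \right)} = - \frac{4}{E} + \frac{1}{E} = - \frac{3}{E}$)
$k{\left(y \right)} = 2 y^{2}$ ($k{\left(y \right)} = y 2 y = 2 y^{2}$)
$D{\left(z,l \right)} = - \frac{3}{z}$
$N{\left(O \right)} = - 3 O^{2}$ ($N{\left(O \right)} = - \frac{3}{1} O^{2} = \left(-3\right) 1 O^{2} = - 3 O^{2}$)
$\frac{k{\left(-21 \right)}}{N{\left(-10 - -3 \right)}} = \frac{2 \left(-21\right)^{2}}{\left(-3\right) \left(-10 - -3\right)^{2}} = \frac{2 \cdot 441}{\left(-3\right) \left(-10 + 3\right)^{2}} = \frac{882}{\left(-3\right) \left(-7\right)^{2}} = \frac{882}{\left(-3\right) 49} = \frac{882}{-147} = 882 \left(- \frac{1}{147}\right) = -6$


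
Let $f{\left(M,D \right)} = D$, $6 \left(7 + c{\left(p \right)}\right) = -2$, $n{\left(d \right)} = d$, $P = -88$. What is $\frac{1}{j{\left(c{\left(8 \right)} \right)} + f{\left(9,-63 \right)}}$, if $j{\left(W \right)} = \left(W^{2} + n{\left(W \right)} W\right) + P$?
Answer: $- \frac{9}{391} \approx -0.023018$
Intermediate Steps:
$c{\left(p \right)} = - \frac{22}{3}$ ($c{\left(p \right)} = -7 + \frac{1}{6} \left(-2\right) = -7 - \frac{1}{3} = - \frac{22}{3}$)
$j{\left(W \right)} = -88 + 2 W^{2}$ ($j{\left(W \right)} = \left(W^{2} + W W\right) - 88 = \left(W^{2} + W^{2}\right) - 88 = 2 W^{2} - 88 = -88 + 2 W^{2}$)
$\frac{1}{j{\left(c{\left(8 \right)} \right)} + f{\left(9,-63 \right)}} = \frac{1}{\left(-88 + 2 \left(- \frac{22}{3}\right)^{2}\right) - 63} = \frac{1}{\left(-88 + 2 \cdot \frac{484}{9}\right) - 63} = \frac{1}{\left(-88 + \frac{968}{9}\right) - 63} = \frac{1}{\frac{176}{9} - 63} = \frac{1}{- \frac{391}{9}} = - \frac{9}{391}$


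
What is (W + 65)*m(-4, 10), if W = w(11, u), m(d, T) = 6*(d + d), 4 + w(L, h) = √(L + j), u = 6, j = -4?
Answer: -2928 - 48*√7 ≈ -3055.0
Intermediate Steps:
w(L, h) = -4 + √(-4 + L) (w(L, h) = -4 + √(L - 4) = -4 + √(-4 + L))
m(d, T) = 12*d (m(d, T) = 6*(2*d) = 12*d)
W = -4 + √7 (W = -4 + √(-4 + 11) = -4 + √7 ≈ -1.3542)
(W + 65)*m(-4, 10) = ((-4 + √7) + 65)*(12*(-4)) = (61 + √7)*(-48) = -2928 - 48*√7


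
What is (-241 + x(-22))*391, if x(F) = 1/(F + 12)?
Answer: -942701/10 ≈ -94270.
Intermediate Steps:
x(F) = 1/(12 + F)
(-241 + x(-22))*391 = (-241 + 1/(12 - 22))*391 = (-241 + 1/(-10))*391 = (-241 - ⅒)*391 = -2411/10*391 = -942701/10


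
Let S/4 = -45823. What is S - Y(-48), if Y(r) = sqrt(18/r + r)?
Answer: -183292 - 3*I*sqrt(86)/4 ≈ -1.8329e+5 - 6.9552*I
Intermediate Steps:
Y(r) = sqrt(r + 18/r)
S = -183292 (S = 4*(-45823) = -183292)
S - Y(-48) = -183292 - sqrt(-48 + 18/(-48)) = -183292 - sqrt(-48 + 18*(-1/48)) = -183292 - sqrt(-48 - 3/8) = -183292 - sqrt(-387/8) = -183292 - 3*I*sqrt(86)/4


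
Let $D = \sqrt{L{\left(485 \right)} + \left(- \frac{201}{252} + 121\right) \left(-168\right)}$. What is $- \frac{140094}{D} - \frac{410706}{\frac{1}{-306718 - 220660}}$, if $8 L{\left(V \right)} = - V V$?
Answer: $216597308868 + \frac{93396 i \sqrt{793554}}{132259} \approx 2.166 \cdot 10^{11} + 629.06 i$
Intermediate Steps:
$L{\left(V \right)} = - \frac{V^{2}}{8}$ ($L{\left(V \right)} = \frac{\left(-1\right) V V}{8} = \frac{\left(-1\right) V^{2}}{8} = - \frac{V^{2}}{8}$)
$D = \frac{i \sqrt{793554}}{4}$ ($D = \sqrt{- \frac{485^{2}}{8} + \left(- \frac{201}{252} + 121\right) \left(-168\right)} = \sqrt{\left(- \frac{1}{8}\right) 235225 + \left(\left(-201\right) \frac{1}{252} + 121\right) \left(-168\right)} = \sqrt{- \frac{235225}{8} + \left(- \frac{67}{84} + 121\right) \left(-168\right)} = \sqrt{- \frac{235225}{8} + \frac{10097}{84} \left(-168\right)} = \sqrt{- \frac{235225}{8} - 20194} = \sqrt{- \frac{396777}{8}} = \frac{i \sqrt{793554}}{4} \approx 222.7 i$)
$- \frac{140094}{D} - \frac{410706}{\frac{1}{-306718 - 220660}} = - \frac{140094}{\frac{1}{4} i \sqrt{793554}} - \frac{410706}{\frac{1}{-306718 - 220660}} = - 140094 \left(- \frac{2 i \sqrt{793554}}{396777}\right) - \frac{410706}{\frac{1}{-527378}} = \frac{93396 i \sqrt{793554}}{132259} - \frac{410706}{- \frac{1}{527378}} = \frac{93396 i \sqrt{793554}}{132259} - -216597308868 = \frac{93396 i \sqrt{793554}}{132259} + 216597308868 = 216597308868 + \frac{93396 i \sqrt{793554}}{132259}$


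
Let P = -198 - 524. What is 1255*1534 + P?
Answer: 1924448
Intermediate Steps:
P = -722
1255*1534 + P = 1255*1534 - 722 = 1925170 - 722 = 1924448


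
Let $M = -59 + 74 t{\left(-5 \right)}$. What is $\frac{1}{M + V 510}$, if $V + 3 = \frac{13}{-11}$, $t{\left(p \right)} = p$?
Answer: $- \frac{11}{28179} \approx -0.00039036$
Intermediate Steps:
$V = - \frac{46}{11}$ ($V = -3 + \frac{13}{-11} = -3 + 13 \left(- \frac{1}{11}\right) = -3 - \frac{13}{11} = - \frac{46}{11} \approx -4.1818$)
$M = -429$ ($M = -59 + 74 \left(-5\right) = -59 - 370 = -429$)
$\frac{1}{M + V 510} = \frac{1}{-429 - \frac{23460}{11}} = \frac{1}{- \frac{28179}{11}} = - \frac{11}{28179}$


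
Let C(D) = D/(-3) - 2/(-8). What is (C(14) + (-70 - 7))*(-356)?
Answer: 86953/3 ≈ 28984.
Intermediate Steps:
C(D) = ¼ - D/3 (C(D) = D*(-⅓) - 2*(-⅛) = -D/3 + ¼ = ¼ - D/3)
(C(14) + (-70 - 7))*(-356) = ((¼ - ⅓*14) + (-70 - 7))*(-356) = ((¼ - 14/3) - 77)*(-356) = (-53/12 - 77)*(-356) = -977/12*(-356) = 86953/3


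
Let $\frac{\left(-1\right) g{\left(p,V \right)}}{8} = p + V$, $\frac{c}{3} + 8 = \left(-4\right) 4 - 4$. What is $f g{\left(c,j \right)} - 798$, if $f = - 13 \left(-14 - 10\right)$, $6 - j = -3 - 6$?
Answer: $171426$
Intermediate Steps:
$c = -84$ ($c = -24 + 3 \left(\left(-4\right) 4 - 4\right) = -24 + 3 \left(-16 - 4\right) = -24 + 3 \left(-20\right) = -24 - 60 = -84$)
$j = 15$ ($j = 6 - \left(-3 - 6\right) = 6 - -9 = 6 + 9 = 15$)
$g{\left(p,V \right)} = - 8 V - 8 p$ ($g{\left(p,V \right)} = - 8 \left(p + V\right) = - 8 \left(V + p\right) = - 8 V - 8 p$)
$f = 312$ ($f = \left(-13\right) \left(-24\right) = 312$)
$f g{\left(c,j \right)} - 798 = 312 \left(\left(-8\right) 15 - -672\right) - 798 = 312 \left(-120 + 672\right) - 798 = 312 \cdot 552 - 798 = 172224 - 798 = 171426$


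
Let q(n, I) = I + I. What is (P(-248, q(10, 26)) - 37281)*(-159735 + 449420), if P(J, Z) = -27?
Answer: -10807567980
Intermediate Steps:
q(n, I) = 2*I
(P(-248, q(10, 26)) - 37281)*(-159735 + 449420) = (-27 - 37281)*(-159735 + 449420) = -37308*289685 = -10807567980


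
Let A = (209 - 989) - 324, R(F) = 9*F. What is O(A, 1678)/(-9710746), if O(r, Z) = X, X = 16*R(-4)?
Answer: 288/4855373 ≈ 5.9316e-5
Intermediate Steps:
X = -576 (X = 16*(9*(-4)) = 16*(-36) = -576)
A = -1104 (A = -780 - 324 = -1104)
O(r, Z) = -576
O(A, 1678)/(-9710746) = -576/(-9710746) = -576*(-1/9710746) = 288/4855373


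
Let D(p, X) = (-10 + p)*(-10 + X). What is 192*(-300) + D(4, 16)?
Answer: -57636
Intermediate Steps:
D(p, X) = (-10 + X)*(-10 + p)
192*(-300) + D(4, 16) = 192*(-300) + (100 - 10*16 - 10*4 + 16*4) = -57600 + (100 - 160 - 40 + 64) = -57600 - 36 = -57636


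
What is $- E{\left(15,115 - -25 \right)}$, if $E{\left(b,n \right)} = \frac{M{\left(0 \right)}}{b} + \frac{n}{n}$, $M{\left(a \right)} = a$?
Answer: $-1$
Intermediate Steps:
$E{\left(b,n \right)} = 1$ ($E{\left(b,n \right)} = \frac{0}{b} + \frac{n}{n} = 0 + 1 = 1$)
$- E{\left(15,115 - -25 \right)} = \left(-1\right) 1 = -1$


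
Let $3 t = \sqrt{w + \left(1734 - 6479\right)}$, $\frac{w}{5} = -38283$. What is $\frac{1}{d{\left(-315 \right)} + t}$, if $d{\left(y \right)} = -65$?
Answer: $- \frac{117}{46837} - \frac{24 i \sqrt{3065}}{234185} \approx -0.002498 - 0.0056737 i$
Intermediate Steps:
$w = -191415$ ($w = 5 \left(-38283\right) = -191415$)
$t = \frac{8 i \sqrt{3065}}{3}$ ($t = \frac{\sqrt{-191415 + \left(1734 - 6479\right)}}{3} = \frac{\sqrt{-191415 - 4745}}{3} = \frac{\sqrt{-196160}}{3} = \frac{8 i \sqrt{3065}}{3} \approx 147.63 i$)
$\frac{1}{d{\left(-315 \right)} + t} = \frac{1}{-65 + \frac{8 i \sqrt{3065}}{3}}$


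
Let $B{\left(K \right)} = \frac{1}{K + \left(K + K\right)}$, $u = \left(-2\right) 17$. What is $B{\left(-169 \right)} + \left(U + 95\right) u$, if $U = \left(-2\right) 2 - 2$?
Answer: $- \frac{1534183}{507} \approx -3026.0$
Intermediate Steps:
$u = -34$
$U = -6$ ($U = -4 - 2 = -6$)
$B{\left(K \right)} = \frac{1}{3 K}$ ($B{\left(K \right)} = \frac{1}{K + 2 K} = \frac{1}{3 K}$)
$B{\left(-169 \right)} + \left(U + 95\right) u = \frac{1}{3 \left(-169\right)} + \left(-6 + 95\right) \left(-34\right) = \frac{1}{3} \left(- \frac{1}{169}\right) + 89 \left(-34\right) = - \frac{1}{507} - 3026 = - \frac{1534183}{507}$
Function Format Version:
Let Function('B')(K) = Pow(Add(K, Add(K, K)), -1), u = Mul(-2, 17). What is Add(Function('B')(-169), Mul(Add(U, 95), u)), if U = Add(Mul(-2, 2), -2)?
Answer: Rational(-1534183, 507) ≈ -3026.0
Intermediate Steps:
u = -34
U = -6 (U = Add(-4, -2) = -6)
Function('B')(K) = Mul(Rational(1, 3), Pow(K, -1)) (Function('B')(K) = Pow(Add(K, Mul(2, K)), -1) = Pow(Mul(3, K), -1) = Mul(Rational(1, 3), Pow(K, -1)))
Add(Function('B')(-169), Mul(Add(U, 95), u)) = Add(Mul(Rational(1, 3), Pow(-169, -1)), Mul(Add(-6, 95), -34)) = Add(Mul(Rational(1, 3), Rational(-1, 169)), Mul(89, -34)) = Add(Rational(-1, 507), -3026) = Rational(-1534183, 507)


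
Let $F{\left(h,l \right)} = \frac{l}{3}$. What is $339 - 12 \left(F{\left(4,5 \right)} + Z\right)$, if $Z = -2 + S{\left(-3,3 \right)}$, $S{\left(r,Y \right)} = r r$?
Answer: $235$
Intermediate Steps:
$S{\left(r,Y \right)} = r^{2}$
$F{\left(h,l \right)} = \frac{l}{3}$ ($F{\left(h,l \right)} = l \frac{1}{3} = \frac{l}{3}$)
$Z = 7$ ($Z = -2 + \left(-3\right)^{2} = -2 + 9 = 7$)
$339 - 12 \left(F{\left(4,5 \right)} + Z\right) = 339 - 12 \left(\frac{1}{3} \cdot 5 + 7\right) = 339 - 12 \left(\frac{5}{3} + 7\right) = 339 - 12 \cdot \frac{26}{3} = 339 - 104 = 235$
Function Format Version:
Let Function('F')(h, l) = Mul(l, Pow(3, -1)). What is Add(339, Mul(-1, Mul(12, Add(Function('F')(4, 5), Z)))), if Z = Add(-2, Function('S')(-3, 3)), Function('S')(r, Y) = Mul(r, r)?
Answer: 235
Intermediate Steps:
Function('S')(r, Y) = Pow(r, 2)
Function('F')(h, l) = Mul(Rational(1, 3), l) (Function('F')(h, l) = Mul(l, Rational(1, 3)) = Mul(Rational(1, 3), l))
Z = 7 (Z = Add(-2, Pow(-3, 2)) = Add(-2, 9) = 7)
Add(339, Mul(-1, Mul(12, Add(Function('F')(4, 5), Z)))) = Add(339, Mul(-1, Mul(12, Add(Mul(Rational(1, 3), 5), 7)))) = Add(339, Mul(-1, Mul(12, Add(Rational(5, 3), 7)))) = Add(339, Mul(-1, Mul(12, Rational(26, 3)))) = Add(339, Mul(-1, 104)) = Add(339, -104) = 235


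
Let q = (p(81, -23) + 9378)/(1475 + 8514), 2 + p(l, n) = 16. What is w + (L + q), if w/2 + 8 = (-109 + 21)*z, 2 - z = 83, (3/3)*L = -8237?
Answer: 59973359/9989 ≈ 6003.9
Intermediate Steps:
L = -8237
p(l, n) = 14 (p(l, n) = -2 + 16 = 14)
z = -81 (z = 2 - 1*83 = 2 - 83 = -81)
q = 9392/9989 (q = (14 + 9378)/(1475 + 8514) = 9392/9989 ≈ 0.94023)
w = 14240 (w = -16 + 2*((-109 + 21)*(-81)) = -16 + 2*(-88*(-81)) = -16 + 2*7128 = -16 + 14256 = 14240)
w + (L + q) = 14240 + (-8237 + 9392/9989) = 14240 - 82270001/9989 = 59973359/9989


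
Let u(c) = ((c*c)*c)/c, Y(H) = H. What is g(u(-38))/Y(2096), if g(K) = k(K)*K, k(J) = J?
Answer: 130321/131 ≈ 994.82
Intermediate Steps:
u(c) = c**2 (u(c) = (c**2*c)/c = c**3/c = c**2)
g(K) = K**2 (g(K) = K*K = K**2)
g(u(-38))/Y(2096) = ((-38)**2)**2/2096 = 1444**2*(1/2096) = 2085136*(1/2096) = 130321/131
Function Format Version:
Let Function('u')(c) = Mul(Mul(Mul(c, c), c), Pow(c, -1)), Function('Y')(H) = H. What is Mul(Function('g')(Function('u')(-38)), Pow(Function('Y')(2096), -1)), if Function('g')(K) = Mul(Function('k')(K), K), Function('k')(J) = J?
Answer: Rational(130321, 131) ≈ 994.82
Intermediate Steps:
Function('u')(c) = Pow(c, 2) (Function('u')(c) = Mul(Mul(Pow(c, 2), c), Pow(c, -1)) = Mul(Pow(c, 3), Pow(c, -1)) = Pow(c, 2))
Function('g')(K) = Pow(K, 2) (Function('g')(K) = Mul(K, K) = Pow(K, 2))
Mul(Function('g')(Function('u')(-38)), Pow(Function('Y')(2096), -1)) = Mul(Pow(Pow(-38, 2), 2), Pow(2096, -1)) = Mul(Pow(1444, 2), Rational(1, 2096)) = Mul(2085136, Rational(1, 2096)) = Rational(130321, 131)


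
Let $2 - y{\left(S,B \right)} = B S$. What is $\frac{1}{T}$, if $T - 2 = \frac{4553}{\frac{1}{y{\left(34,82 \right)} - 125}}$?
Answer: $- \frac{1}{13253781} \approx -7.545 \cdot 10^{-8}$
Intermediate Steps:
$y{\left(S,B \right)} = 2 - B S$
$T = -13253781$ ($T = 2 + \frac{4553}{\frac{1}{\left(2 - 82 \cdot 34\right) - 125}} = 2 + \frac{4553}{\frac{1}{\left(2 - 2788\right) - 125}} = 2 + \frac{4553}{\frac{1}{-2786 - 125}} = 2 + \frac{4553}{\frac{1}{-2911}} = 2 + \frac{4553}{- \frac{1}{2911}} = 2 + 4553 \left(-2911\right) = 2 - 13253783 = -13253781$)
$\frac{1}{T} = \frac{1}{-13253781} = - \frac{1}{13253781}$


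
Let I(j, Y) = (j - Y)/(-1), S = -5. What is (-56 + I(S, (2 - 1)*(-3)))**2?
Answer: 2916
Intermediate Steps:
I(j, Y) = Y - j (I(j, Y) = (j - Y)*(-1) = Y - j)
(-56 + I(S, (2 - 1)*(-3)))**2 = (-56 + ((2 - 1)*(-3) - 1*(-5)))**2 = (-56 + (1*(-3) + 5))**2 = (-56 + (-3 + 5))**2 = (-56 + 2)**2 = (-54)**2 = 2916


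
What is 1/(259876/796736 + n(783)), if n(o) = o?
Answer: 199184/156026041 ≈ 0.0012766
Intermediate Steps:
1/(259876/796736 + n(783)) = 1/(259876/796736 + 783) = 1/(259876*(1/796736) + 783) = 1/(64969/199184 + 783) = 1/(156026041/199184) = 199184/156026041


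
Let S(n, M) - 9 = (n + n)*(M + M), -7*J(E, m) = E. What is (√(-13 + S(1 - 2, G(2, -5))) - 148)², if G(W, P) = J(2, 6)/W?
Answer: 153304/7 - 592*I*√42/7 ≈ 21901.0 - 548.09*I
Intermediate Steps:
J(E, m) = -E/7
G(W, P) = -2/(7*W) (G(W, P) = (-⅐*2)/W = -2/(7*W))
S(n, M) = 9 + 4*M*n (S(n, M) = 9 + (n + n)*(M + M) = 9 + (2*n)*(2*M) = 9 + 4*M*n)
(√(-13 + S(1 - 2, G(2, -5))) - 148)² = (√(-13 + (9 + 4*(-2/7/2)*(1 - 2))) - 148)² = (√(-13 + (9 + 4*(-2/7*½)*(-1))) - 148)² = (√(-13 + (9 + 4*(-⅐)*(-1))) - 148)² = (√(-13 + (9 + 4/7)) - 148)² = (√(-13 + 67/7) - 148)² = (√(-24/7) - 148)² = (2*I*√42/7 - 148)² = (-148 + 2*I*√42/7)²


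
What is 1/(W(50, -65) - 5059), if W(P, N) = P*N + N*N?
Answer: -1/4084 ≈ -0.00024486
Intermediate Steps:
W(P, N) = N**2 + N*P (W(P, N) = N*P + N**2 = N**2 + N*P)
1/(W(50, -65) - 5059) = 1/(-65*(-65 + 50) - 5059) = 1/(-65*(-15) - 5059) = 1/(975 - 5059) = 1/(-4084) = -1/4084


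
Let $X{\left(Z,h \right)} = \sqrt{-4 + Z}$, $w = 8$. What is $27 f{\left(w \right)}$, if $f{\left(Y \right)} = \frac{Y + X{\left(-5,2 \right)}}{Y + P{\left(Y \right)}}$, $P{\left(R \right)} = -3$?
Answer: $\frac{216}{5} + \frac{81 i}{5} \approx 43.2 + 16.2 i$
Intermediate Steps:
$f{\left(Y \right)} = \frac{Y + 3 i}{-3 + Y}$ ($f{\left(Y \right)} = \frac{Y + \sqrt{-4 - 5}}{Y - 3} = \frac{Y + \sqrt{-9}}{-3 + Y} = \frac{Y + 3 i}{-3 + Y}$)
$27 f{\left(w \right)} = 27 \frac{8 + 3 i}{-3 + 8} = 27 \frac{8 + 3 i}{5} = 27 \left(\frac{8}{5} + \frac{3 i}{5}\right) = \frac{216}{5} + \frac{81 i}{5}$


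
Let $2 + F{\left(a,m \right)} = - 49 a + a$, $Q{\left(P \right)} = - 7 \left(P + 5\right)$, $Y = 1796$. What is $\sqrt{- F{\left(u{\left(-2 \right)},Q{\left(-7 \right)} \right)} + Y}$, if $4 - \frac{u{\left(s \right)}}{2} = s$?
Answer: $\sqrt{2374} \approx 48.724$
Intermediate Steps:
$u{\left(s \right)} = 8 - 2 s$
$Q{\left(P \right)} = -35 - 7 P$ ($Q{\left(P \right)} = - 7 \left(5 + P\right) = -35 - 7 P$)
$F{\left(a,m \right)} = -2 - 48 a$ ($F{\left(a,m \right)} = -2 + \left(- 49 a + a\right) = -2 - 48 a$)
$\sqrt{- F{\left(u{\left(-2 \right)},Q{\left(-7 \right)} \right)} + Y} = \sqrt{- (-2 - 48 \left(8 - -4\right)) + 1796} = \sqrt{- (-2 - 48 \left(8 + 4\right)) + 1796} = \sqrt{- (-2 - 576) + 1796} = \sqrt{\left(-1\right) \left(-578\right) + 1796} = \sqrt{578 + 1796} = \sqrt{2374}$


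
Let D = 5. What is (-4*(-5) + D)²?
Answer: 625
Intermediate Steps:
(-4*(-5) + D)² = (-4*(-5) + 5)² = (20 + 5)² = 25² = 625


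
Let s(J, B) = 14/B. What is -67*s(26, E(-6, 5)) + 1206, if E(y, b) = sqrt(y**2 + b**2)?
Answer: 1206 - 938*sqrt(61)/61 ≈ 1085.9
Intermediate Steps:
E(y, b) = sqrt(b**2 + y**2)
-67*s(26, E(-6, 5)) + 1206 = -938/(sqrt(5**2 + (-6)**2)) + 1206 = -938/(sqrt(25 + 36)) + 1206 = -938/(sqrt(61)) + 1206 = -938*sqrt(61)/61 + 1206 = 1206 - 938*sqrt(61)/61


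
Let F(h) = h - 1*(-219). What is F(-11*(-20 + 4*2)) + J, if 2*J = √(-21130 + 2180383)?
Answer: 351 + 3*√239917/2 ≈ 1085.7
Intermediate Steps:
J = 3*√239917/2 (J = √(-21130 + 2180383)/2 = √2159253/2 = (3*√239917)/2 = 3*√239917/2 ≈ 734.72)
F(h) = 219 + h (F(h) = h + 219 = 219 + h)
F(-11*(-20 + 4*2)) + J = (219 - 11*(-20 + 4*2)) + 3*√239917/2 = (219 - 11*(-20 + 8)) + 3*√239917/2 = (219 - 11*(-12)) + 3*√239917/2 = (219 + 132) + 3*√239917/2 = 351 + 3*√239917/2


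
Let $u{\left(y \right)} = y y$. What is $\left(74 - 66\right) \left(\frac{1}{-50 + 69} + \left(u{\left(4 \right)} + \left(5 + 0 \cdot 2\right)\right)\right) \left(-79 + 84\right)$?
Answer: $\frac{16000}{19} \approx 842.11$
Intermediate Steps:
$u{\left(y \right)} = y^{2}$
$\left(74 - 66\right) \left(\frac{1}{-50 + 69} + \left(u{\left(4 \right)} + \left(5 + 0 \cdot 2\right)\right)\right) \left(-79 + 84\right) = \left(74 - 66\right) \left(\frac{1}{-50 + 69} + \left(4^{2} + \left(5 + 0 \cdot 2\right)\right)\right) \left(-79 + 84\right) = 8 \left(\frac{1}{19} + \left(16 + \left(5 + 0\right)\right)\right) 5 = 8 \left(\frac{1}{19} + \left(16 + 5\right)\right) 5 = 8 \left(\frac{1}{19} + 21\right) 5 = 8 \cdot \frac{400}{19} \cdot 5 = \frac{3200}{19} \cdot 5 = \frac{16000}{19}$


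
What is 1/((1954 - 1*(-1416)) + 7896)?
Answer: 1/11266 ≈ 8.8763e-5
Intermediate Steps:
1/((1954 - 1*(-1416)) + 7896) = 1/((1954 + 1416) + 7896) = 1/(3370 + 7896) = 1/11266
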